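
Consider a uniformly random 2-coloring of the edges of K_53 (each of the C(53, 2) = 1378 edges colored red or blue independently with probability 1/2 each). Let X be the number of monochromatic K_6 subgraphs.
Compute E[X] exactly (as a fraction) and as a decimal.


Let X = Σ_S X_S over the C(53, 6) = 22957480 subsets S of size 6, where X_S = 1 if the K_6 on S is monochromatic.
For a fixed S, the K_6 on S has C(6, 2) = 15 edges. P[all 15 edges red] = (1/2)^15, and likewise for blue, so P[monochromatic] = 2·(1/2)^15 = 2^{1 − 15} = 1/16384.
By linearity: E[X] = C(53, 6) · 2^{1 − 15} = 22957480 · 1/16384 = 2869685/2048.
Numerically: E[X] ≈ 1401.21338.

E[X] = C(53,6)·2^(1−C(6,2)) = 2869685/2048 ≈ 1401.21338.


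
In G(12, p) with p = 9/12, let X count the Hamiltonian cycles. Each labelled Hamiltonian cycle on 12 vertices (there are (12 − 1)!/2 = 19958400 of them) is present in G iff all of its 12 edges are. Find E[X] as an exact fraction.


K_12 has (12 − 1)!/2 = 19958400 labelled Hamiltonian cycles.
For each such Hamiltonian cycle H, let X_H = 1 if all 12 edges of H are present in G. Then P[X_H = 1] = p^{12} = (3/4)^{12} = 531441/16777216.
Summing the indicators: E[X] = Σ_H E[X_H] = 19958400 · p^{12} = 19958400 · 531441/16777216 = 82864937925/131072.
Numerically: E[X] ≈ 632209.

E[X] = 19958400 · (3/4)^{12} = 82864937925/131072 ≈ 632209.


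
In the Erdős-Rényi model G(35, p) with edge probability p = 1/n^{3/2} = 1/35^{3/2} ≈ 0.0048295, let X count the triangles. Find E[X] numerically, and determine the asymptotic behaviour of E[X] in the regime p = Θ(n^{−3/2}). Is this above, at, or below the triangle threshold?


Number of potential triangles: C(35, 3) = 6545.
Each occurs with probability p³ ≈ (0.0048295)³ ≈ 1.1264030e-07.
By linearity: E[X] = C(35, 3)·p³ ≈ 6545 · 1.1264030e-07 ≈ 0.00074.
Since α = 3/2 > 1, p = c/n^{3/2} = o(1/n) is below the triangle threshold p ~ 1/n. Asymptotically E[X] ~ (c³/6)·n^{3(1−α)} = (1³/6)·n^{-1.5} → 0, so by Markov's inequality G has no triangles w.h.p.

E[X] ≈ 0.00074; in regime p = Θ(1/n^{3/2}) E[X] tends to 0 (below the triangle threshold p ~ 1/n).


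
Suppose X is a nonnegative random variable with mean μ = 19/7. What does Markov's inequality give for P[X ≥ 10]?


μ = E[X] = 19/7, a = 10.
Markov: P[X ≥ 10] ≤ μ/a = (19/7)/10 = 19/70.
Numerically: ≈ 0.271.
(Since a = 10 > μ = 2.714, the bound 19/70 is < 1 and informative.)

P[X ≥ 10] ≤ 19/70 ≈ 0.271.


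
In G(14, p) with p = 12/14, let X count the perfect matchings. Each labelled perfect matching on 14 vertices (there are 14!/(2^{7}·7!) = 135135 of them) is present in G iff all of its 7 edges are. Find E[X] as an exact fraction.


K_14 has 14!/(2^{7}·7!) = 135135 labelled perfect matchings.
For each such perfect matching H, let X_H = 1 if all 7 edges of H are present in G. Then P[X_H = 1] = p^{7} = (6/7)^{7} = 279936/823543.
By linearity: E[X] = Σ_H E[X_H] = 135135 · p^{7} = 135135 · 279936/823543 = 5404164480/117649.
Numerically: E[X] ≈ 45934.6.

E[X] = 135135 · (6/7)^{7} = 5404164480/117649 ≈ 45934.6.


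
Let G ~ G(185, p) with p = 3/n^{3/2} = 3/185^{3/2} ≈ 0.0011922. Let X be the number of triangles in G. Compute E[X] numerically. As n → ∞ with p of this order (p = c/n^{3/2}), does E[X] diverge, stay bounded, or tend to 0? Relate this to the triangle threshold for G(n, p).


Number of potential triangles: C(185, 3) = 1038220.
Each occurs with probability p³ ≈ (0.0011922)³ ≈ 1.6946928e-09.
By linearity: E[X] = C(185, 3)·p³ ≈ 1038220 · 1.6946928e-09 ≈ 0.00176.
Since α = 3/2 > 1, p = c/n^{3/2} = o(1/n) is below the triangle threshold p ~ 1/n. Asymptotically E[X] ~ (c³/6)·n^{3(1−α)} = (3³/6)·n^{-1.5} → 0, so by Markov's inequality G has no triangles w.h.p.

E[X] ≈ 0.00176; in regime p = Θ(1/n^{3/2}) E[X] tends to 0 (below the triangle threshold p ~ 1/n).


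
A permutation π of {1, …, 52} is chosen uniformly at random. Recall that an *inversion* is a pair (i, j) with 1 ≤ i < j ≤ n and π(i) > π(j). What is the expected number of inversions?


Write X = Σ X_I over the C(52, 2) = 1326 pairs i < j, with X_I the indicator of one inversion.
There are 1326 indicators.
For each fixed pair i < j, the values π(i) and π(j) are two distinct elements of {1, …, 52} in uniformly random order; by symmetry P[π(i) > π(j)] = 1/2.
By linearity: E[X] = 1326 · (1/2) = C(52, 2) · (1/2) = 1326/2 = 663 ≈ 663.0000.

E[X] = 663 = 663.0000.


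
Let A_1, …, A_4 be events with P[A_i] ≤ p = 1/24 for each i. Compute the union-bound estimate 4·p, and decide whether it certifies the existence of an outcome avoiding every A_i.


Union bound: P[∪_{i=1}^{4} A_i] ≤ Σ_i P[A_i] ≤ 4·p = 4·(1/24) = 1/6.
Numerically: 1/6 ≈ 0.167.
Is 1/6 < 1? YES.
Since P[∪ A_i] ≤ 1/6 < 1, the complement has P[∩ A_i^c] ≥ 1 − 1/6 = 5/6 > 0, so some outcome avoids every A_i.

4·p = 1/6 ≈ 0.167; existence CERTIFIED by the union bound.


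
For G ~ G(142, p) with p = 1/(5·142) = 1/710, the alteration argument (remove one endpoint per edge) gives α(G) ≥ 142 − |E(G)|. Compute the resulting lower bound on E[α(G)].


E[|E(G)|] = C(142, 2)·p = 10011 · (1/710) = 141/10.
E[α(G)] ≥ n − E[|E(G)|] = 142 − 141/10 = 1279/10.
Numerically: ≈ 127.900.
(This is only a lower bound; the true E[α(G)] may be larger.)

E[α(G)] ≥ 1279/10 ≈ 127.900.


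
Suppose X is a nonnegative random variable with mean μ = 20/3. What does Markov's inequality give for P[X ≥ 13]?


μ = E[X] = 20/3, a = 13.
Markov: P[X ≥ 13] ≤ μ/a = (20/3)/13 = 20/39.
Numerically: ≈ 0.51282.
(Since a = 13 > μ = 6.66667, the bound 20/39 is < 1 and informative.)

P[X ≥ 13] ≤ 20/39 ≈ 0.51282.


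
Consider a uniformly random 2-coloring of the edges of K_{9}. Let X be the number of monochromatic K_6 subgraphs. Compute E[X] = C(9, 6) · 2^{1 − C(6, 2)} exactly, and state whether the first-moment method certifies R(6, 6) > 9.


E[X] = C(9, 6) · 2^{1 − 15} = 84 · 2^{−14} = 84/16384.
As a reduced fraction: E[X] = 21/4096 ≈ 0.00513.
Is E[X] < 1? YES.
Since E[X] < 1, there exists a 2-coloring of K_{9} with no monochromatic K_6; hence R(6, 6) > 9.

E[X] = 21/4096 ≈ 0.00513; E[X] < 1, so R(6, 6) > 9.


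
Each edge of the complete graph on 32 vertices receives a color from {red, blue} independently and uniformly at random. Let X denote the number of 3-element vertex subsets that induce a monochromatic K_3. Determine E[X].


Let X = Σ_S X_S over the C(32, 3) = 4960 subsets S of size 3, where X_S = 1 if the K_3 on S is monochromatic.
For a fixed S, the K_3 on S has C(3, 2) = 3 edges. P[all 3 edges red] = (1/2)^3, and likewise for blue, so P[monochromatic] = 2·(1/2)^3 = 2^{1 − 3} = 1/4.
By linearity: E[X] = C(32, 3) · 2^{1 − 3} = 4960 · 1/4 = 1240.
Numerically: E[X] ≈ 1240.0000.

E[X] = C(32,3)·2^(1−C(3,2)) = 1240 ≈ 1240.0000.


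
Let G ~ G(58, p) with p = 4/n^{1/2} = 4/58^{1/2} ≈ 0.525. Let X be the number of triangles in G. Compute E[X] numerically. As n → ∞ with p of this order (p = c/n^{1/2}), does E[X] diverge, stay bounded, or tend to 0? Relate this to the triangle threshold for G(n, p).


Number of potential triangles: C(58, 3) = 30856.
Each occurs with probability p³ ≈ (0.525)³ ≈ 1.44890e-01.
By linearity: E[X] = C(58, 3)·p³ ≈ 30856 · 1.44890e-01 ≈ 4470.721.
Since α = 1/2 < 1, p = c/n^{1/2} ≫ 1/n is above the triangle threshold p ~ 1/n. Asymptotically E[X] ~ (c³/6)·n^{3(1−α)} = (4³/6)·n^{1.5} → ∞; triangles are abundant w.h.p.

E[X] ≈ 4470.721; in regime p = Θ(1/n^{1/2}) E[X] diverges (above the triangle threshold p ~ 1/n).


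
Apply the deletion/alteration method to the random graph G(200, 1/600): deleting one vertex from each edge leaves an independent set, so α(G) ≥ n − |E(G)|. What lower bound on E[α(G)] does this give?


E[|E(G)|] = C(200, 2)·p = 19900 · (1/600) = 199/6.
E[α(G)] ≥ n − E[|E(G)|] = 200 − 199/6 = 1001/6.
Numerically: ≈ 166.8333.
(This is only a lower bound; the true E[α(G)] may be larger.)

E[α(G)] ≥ 1001/6 ≈ 166.8333.


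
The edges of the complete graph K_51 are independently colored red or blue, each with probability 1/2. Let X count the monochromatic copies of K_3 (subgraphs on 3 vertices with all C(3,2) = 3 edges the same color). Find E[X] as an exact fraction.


Let X = Σ_S X_S over the C(51, 3) = 20825 subsets S of size 3, where X_S = 1 if the K_3 on S is monochromatic.
For a fixed S, the K_3 on S has C(3, 2) = 3 edges. P[all 3 edges red] = (1/2)^3, and likewise for blue, so P[monochromatic] = 2·(1/2)^3 = 2^{1 − 3} = 1/4.
By linearity of expectation: E[X] = C(51, 3) · 2^{1 − 3} = 20825 · 1/4 = 20825/4.
Numerically: E[X] ≈ 5206.250000.

E[X] = C(51,3)·2^(1−C(3,2)) = 20825/4 ≈ 5206.250000.


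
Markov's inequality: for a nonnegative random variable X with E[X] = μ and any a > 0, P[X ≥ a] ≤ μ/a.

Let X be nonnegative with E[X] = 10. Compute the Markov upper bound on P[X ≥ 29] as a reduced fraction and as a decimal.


μ = E[X] = 10, a = 29.
Markov: P[X ≥ 29] ≤ μ/a = (10)/29 = 10/29.
Numerically: ≈ 0.34483.
(Since a = 29 > μ = 10.00000, the bound 10/29 is < 1 and informative.)

P[X ≥ 29] ≤ 10/29 ≈ 0.34483.


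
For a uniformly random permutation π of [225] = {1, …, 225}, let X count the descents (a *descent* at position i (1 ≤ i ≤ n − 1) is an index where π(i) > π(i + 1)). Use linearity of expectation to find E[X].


Write X = Σ X_I over i = 1, …, 224, with X_I the indicator of one descent.
There are 224 indicators.
For each fixed i, the pair (π(i), π(i+1)) is a uniformly random ordered pair of distinct values from {1, …, 225}; by symmetry P[π(i) > π(i+1)] = 1/2.
By linearity: E[X] = 224 · (1/2) = (225 − 1) · (1/2) = 112 ≈ 112.000.

E[X] = 112 = 112.000.


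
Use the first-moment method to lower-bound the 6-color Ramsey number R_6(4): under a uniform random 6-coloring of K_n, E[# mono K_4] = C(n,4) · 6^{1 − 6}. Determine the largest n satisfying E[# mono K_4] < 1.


We need C(n, 4) · 6^{1 − 6} < 1, i.e. C(n, 4) < 6^{6 − 1} = 7776.
Check values of n near the boundary:
  n = 19: C(19, 4) = 3876; 3876 < 7776? YES
  n = 20: C(20, 4) = 4845; 4845 < 7776? YES
  n = 21: C(21, 4) = 5985; 5985 < 7776? YES
  n = 22: C(22, 4) = 7315; 7315 < 7776? YES
  n = 23: C(23, 4) = 8855; 8855 < 7776? NO
The largest n with C(n, 4) < 7776 is n = 22 (where E[X] = 7315/7776 ≈ 0.940715). Hence R_6(4) > 22, i.e. R_6(4) ≥ 23.

Largest n = 22; hence R_6(4) > 22.


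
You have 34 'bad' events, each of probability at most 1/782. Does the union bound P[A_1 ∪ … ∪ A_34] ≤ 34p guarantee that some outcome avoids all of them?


Union bound: P[∪_{i=1}^{34} A_i] ≤ Σ_i P[A_i] ≤ 34·p = 34·(1/782) = 1/23.
Numerically: 1/23 ≈ 0.043.
Is 1/23 < 1? YES.
Since P[∪ A_i] ≤ 1/23 < 1, the complement has P[∩ A_i^c] ≥ 1 − 1/23 = 22/23 > 0, so some outcome avoids every A_i.

34·p = 1/23 ≈ 0.043; existence CERTIFIED by the union bound.


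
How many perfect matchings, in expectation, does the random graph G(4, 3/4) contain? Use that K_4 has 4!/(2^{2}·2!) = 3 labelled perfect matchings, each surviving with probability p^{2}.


K_4 has 4!/(2^{2}·2!) = 3 labelled perfect matchings.
For each such perfect matching H, let X_H = 1 if all 2 edges of H are present in G. Then P[X_H = 1] = p^{2} = (3/4)^{2} = 9/16.
Summing the indicators: E[X] = Σ_H E[X_H] = 3 · p^{2} = 3 · 9/16 = 27/16.
Numerically: E[X] ≈ 1.6875.

E[X] = 3 · (3/4)^{2} = 27/16 ≈ 1.6875.


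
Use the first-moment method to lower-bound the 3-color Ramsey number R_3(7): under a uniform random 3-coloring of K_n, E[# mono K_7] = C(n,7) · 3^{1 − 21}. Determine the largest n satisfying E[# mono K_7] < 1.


We need C(n, 7) · 3^{1 − 21} < 1, i.e. C(n, 7) < 3^{21 − 1} = 3486784401.
Check values of n near the boundary:
  n = 79: C(79, 7) = 2898753715; 2898753715 < 3486784401? YES
  n = 80: C(80, 7) = 3176716400; 3176716400 < 3486784401? YES
  n = 81: C(81, 7) = 3477216600; 3477216600 < 3486784401? YES
  n = 82: C(82, 7) = 3801756816; 3801756816 < 3486784401? NO
  n = 83: C(83, 7) = 4151918628; 4151918628 < 3486784401? NO
  n = 84: C(84, 7) = 4529365776; 4529365776 < 3486784401? NO
The largest n with C(n, 7) < 3486784401 is n = 81 (where E[X] = 42928600/43046721 ≈ 0.9972560). Hence R_3(7) > 81, i.e. R_3(7) ≥ 82.

Largest n = 81; hence R_3(7) > 81.


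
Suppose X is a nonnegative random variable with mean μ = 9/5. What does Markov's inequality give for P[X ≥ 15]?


μ = E[X] = 9/5, a = 15.
Markov: P[X ≥ 15] ≤ μ/a = (9/5)/15 = 3/25.
Numerically: ≈ 0.1200.
(Since a = 15 > μ = 1.8000, the bound 3/25 is < 1 and informative.)

P[X ≥ 15] ≤ 3/25 ≈ 0.1200.


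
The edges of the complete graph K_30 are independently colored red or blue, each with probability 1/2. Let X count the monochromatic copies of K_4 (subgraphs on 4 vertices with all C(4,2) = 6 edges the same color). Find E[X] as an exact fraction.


Let X = Σ_S X_S over the C(30, 4) = 27405 subsets S of size 4, where X_S = 1 if the K_4 on S is monochromatic.
For a fixed S, the K_4 on S has C(4, 2) = 6 edges. P[all 6 edges red] = (1/2)^6, and likewise for blue, so P[monochromatic] = 2·(1/2)^6 = 2^{1 − 6} = 1/32.
By linearity: E[X] = C(30, 4) · 2^{1 − 6} = 27405 · 1/32 = 27405/32.
Numerically: E[X] ≈ 856.406250.

E[X] = C(30,4)·2^(1−C(4,2)) = 27405/32 ≈ 856.406250.


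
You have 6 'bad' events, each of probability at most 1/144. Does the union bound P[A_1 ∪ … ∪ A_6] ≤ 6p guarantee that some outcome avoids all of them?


Union bound: P[∪_{i=1}^{6} A_i] ≤ Σ_i P[A_i] ≤ 6·p = 6·(1/144) = 1/24.
Numerically: 1/24 ≈ 0.04167.
Is 1/24 < 1? YES.
Since P[∪ A_i] ≤ 1/24 < 1, the complement has P[∩ A_i^c] ≥ 1 − 1/24 = 23/24 > 0, so some outcome avoids every A_i.

6·p = 1/24 ≈ 0.04167; existence CERTIFIED by the union bound.


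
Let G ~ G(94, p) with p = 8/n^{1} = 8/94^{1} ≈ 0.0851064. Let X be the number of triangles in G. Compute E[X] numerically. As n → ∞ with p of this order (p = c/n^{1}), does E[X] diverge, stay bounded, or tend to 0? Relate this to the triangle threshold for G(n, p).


Number of potential triangles: C(94, 3) = 134044.
Each occurs with probability p³ ≈ (0.0851064)³ ≈ 6.16433738e-04.
By linearity: E[X] = C(94, 3)·p³ ≈ 134044 · 6.16433738e-04 ≈ 82.629244.
Here α = 1, so p = 8/n is exactly at the triangle threshold p ~ 1/n. Asymptotically E[X] → c³/6 = 8³/6 = 256/3 ≈ 85.333333, a bounded constant. In this regime the triangle count is asymptotically Poisson(c³/6).

E[X] ≈ 82.629244; in regime p = Θ(1/n^{1}) E[X] stays bounded (at the triangle threshold p ~ 1/n).


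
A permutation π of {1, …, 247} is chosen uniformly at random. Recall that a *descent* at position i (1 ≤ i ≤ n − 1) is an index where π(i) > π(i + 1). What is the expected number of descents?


Write X = Σ X_I over i = 1, …, 246, with X_I the indicator of one descent.
There are 246 indicators.
For each fixed i, the pair (π(i), π(i+1)) is a uniformly random ordered pair of distinct values from {1, …, 247}; by symmetry P[π(i) > π(i+1)] = 1/2.
By linearity: E[X] = 246 · (1/2) = (247 − 1) · (1/2) = 123 ≈ 123.000.

E[X] = 123 = 123.000.


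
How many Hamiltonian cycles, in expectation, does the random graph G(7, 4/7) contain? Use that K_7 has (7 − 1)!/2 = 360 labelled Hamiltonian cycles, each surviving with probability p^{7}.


K_7 has (7 − 1)!/2 = 360 labelled Hamiltonian cycles.
For each such Hamiltonian cycle H, let X_H = 1 if all 7 edges of H are present in G. Then P[X_H = 1] = p^{7} = (4/7)^{7} = 16384/823543.
By linearity: E[X] = Σ_H E[X_H] = 360 · p^{7} = 360 · 16384/823543 = 5898240/823543.
Numerically: E[X] ≈ 7.16.

E[X] = 360 · (4/7)^{7} = 5898240/823543 ≈ 7.16.


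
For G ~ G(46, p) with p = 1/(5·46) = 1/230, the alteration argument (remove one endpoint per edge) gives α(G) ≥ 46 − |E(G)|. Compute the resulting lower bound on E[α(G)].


E[|E(G)|] = C(46, 2)·p = 1035 · (1/230) = 9/2.
E[α(G)] ≥ n − E[|E(G)|] = 46 − 9/2 = 83/2.
Numerically: ≈ 41.5000.
(This is only a lower bound; the true E[α(G)] may be larger.)

E[α(G)] ≥ 83/2 ≈ 41.5000.


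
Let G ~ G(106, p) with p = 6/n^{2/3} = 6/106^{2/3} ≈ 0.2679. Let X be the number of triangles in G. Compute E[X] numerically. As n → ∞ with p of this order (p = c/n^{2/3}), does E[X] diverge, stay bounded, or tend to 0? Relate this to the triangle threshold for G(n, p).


Number of potential triangles: C(106, 3) = 192920.
Each occurs with probability p³ ≈ (0.2679)³ ≈ 1.922392e-02.
By linearity: E[X] = C(106, 3)·p³ ≈ 192920 · 1.922392e-02 ≈ 3708.6792.
Since α = 2/3 < 1, p = c/n^{2/3} ≫ 1/n is above the triangle threshold p ~ 1/n. Asymptotically E[X] ~ (c³/6)·n^{3(1−α)} = (6³/6)·n^{1} → ∞; triangles are abundant w.h.p.

E[X] ≈ 3708.6792; in regime p = Θ(1/n^{2/3}) E[X] diverges (above the triangle threshold p ~ 1/n).


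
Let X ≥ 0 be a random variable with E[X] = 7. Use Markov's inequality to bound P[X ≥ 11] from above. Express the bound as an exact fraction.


μ = E[X] = 7, a = 11.
Markov: P[X ≥ 11] ≤ μ/a = (7)/11 = 7/11.
Numerically: ≈ 0.63636.
(Since a = 11 > μ = 7.00000, the bound 7/11 is < 1 and informative.)

P[X ≥ 11] ≤ 7/11 ≈ 0.63636.


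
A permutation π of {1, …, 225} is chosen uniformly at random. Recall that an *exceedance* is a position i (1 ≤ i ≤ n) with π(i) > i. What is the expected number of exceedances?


Write X = Σ_{i=1}^{225} X_i, where X_i = 1_{π(i) > i}.
For each fixed i, π(i) is uniform over {1, …, 225} (marginal of a uniform permutation), so P[π(i) > i] = (n − i)/n. Summing: Σ_{i=1}^{225} (n − i)/n = (0 + 1 + … + 224)/225 = 225(225 − 1)/(2·225) = (225 − 1)/2.
Hence E[X] = Σ_{i=1}^{225} (225 − i)/225 = 112 ≈ 112.000.

E[X] = 112 = 112.000.


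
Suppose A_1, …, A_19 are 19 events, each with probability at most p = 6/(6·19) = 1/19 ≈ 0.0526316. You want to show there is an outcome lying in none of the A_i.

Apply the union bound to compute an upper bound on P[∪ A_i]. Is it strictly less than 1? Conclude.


Union bound: P[∪_{i=1}^{19} A_i] ≤ Σ_i P[A_i] ≤ 19·p = 19·(1/19) = 1.
Numerically: 1 ≈ 1.0000000.
Is 1 < 1? NO.
Since the bound 1 is ≥ 1, the union bound is uninformative here; it does NOT by itself certify existence.

19·p = 1 ≈ 1.0000000; existence NOT certified by the union bound.


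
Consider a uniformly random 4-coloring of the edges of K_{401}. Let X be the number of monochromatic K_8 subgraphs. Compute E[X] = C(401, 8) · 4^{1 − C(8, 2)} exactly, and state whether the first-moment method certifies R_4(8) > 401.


E[X] = C(401, 8) · 4^{1 − 28} = 15456772627710150 · 4^{−27} = 15456772627710150/18014398509481984.
As a reduced fraction: E[X] = 7728386313855075/9007199254740992 ≈ 0.8580232.
Is E[X] < 1? YES.
Since E[X] < 1, there exists a 4-coloring of K_{401} with no monochromatic K_8; hence R_4(8) > 401.

E[X] = 7728386313855075/9007199254740992 ≈ 0.8580232; E[X] < 1, so R_4(8) > 401.


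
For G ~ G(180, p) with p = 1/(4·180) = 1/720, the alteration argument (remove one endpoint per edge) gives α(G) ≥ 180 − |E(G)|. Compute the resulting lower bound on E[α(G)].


E[|E(G)|] = C(180, 2)·p = 16110 · (1/720) = 179/8.
E[α(G)] ≥ n − E[|E(G)|] = 180 − 179/8 = 1261/8.
Numerically: ≈ 157.62500.
(This is only a lower bound; the true E[α(G)] may be larger.)

E[α(G)] ≥ 1261/8 ≈ 157.62500.


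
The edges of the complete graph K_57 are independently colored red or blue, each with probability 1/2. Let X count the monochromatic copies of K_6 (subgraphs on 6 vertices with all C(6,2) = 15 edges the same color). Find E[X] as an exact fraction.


Let X = Σ_S X_S over the C(57, 6) = 36288252 subsets S of size 6, where X_S = 1 if the K_6 on S is monochromatic.
For a fixed S, the K_6 on S has C(6, 2) = 15 edges. P[all 15 edges red] = (1/2)^15, and likewise for blue, so P[monochromatic] = 2·(1/2)^15 = 2^{1 − 15} = 1/16384.
Summing: E[X] = C(57, 6) · 2^{1 − 15} = 36288252 · 1/16384 = 9072063/4096.
Numerically: E[X] ≈ 2214.85913.

E[X] = C(57,6)·2^(1−C(6,2)) = 9072063/4096 ≈ 2214.85913.


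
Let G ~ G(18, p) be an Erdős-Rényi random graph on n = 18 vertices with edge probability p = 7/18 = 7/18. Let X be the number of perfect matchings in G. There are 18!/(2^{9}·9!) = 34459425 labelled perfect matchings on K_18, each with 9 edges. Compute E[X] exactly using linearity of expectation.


K_18 has 18!/(2^{9}·9!) = 34459425 labelled perfect matchings.
For each such perfect matching H, let X_H = 1 if all 9 edges of H are present in G. Then P[X_H = 1] = p^{9} = (7/18)^{9} = 40353607/198359290368.
By linearity: E[X] = Σ_H E[X_H] = 34459425 · p^{9} = 34459425 · 40353607/198359290368 = 17167433257975/2448880128.
Numerically: E[X] ≈ 7010.

E[X] = 34459425 · (7/18)^{9} = 17167433257975/2448880128 ≈ 7010.


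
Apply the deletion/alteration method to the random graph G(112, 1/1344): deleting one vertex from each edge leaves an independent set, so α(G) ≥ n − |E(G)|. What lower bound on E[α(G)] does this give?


E[|E(G)|] = C(112, 2)·p = 6216 · (1/1344) = 37/8.
E[α(G)] ≥ n − E[|E(G)|] = 112 − 37/8 = 859/8.
Numerically: ≈ 107.37500.
(This is only a lower bound; the true E[α(G)] may be larger.)

E[α(G)] ≥ 859/8 ≈ 107.37500.


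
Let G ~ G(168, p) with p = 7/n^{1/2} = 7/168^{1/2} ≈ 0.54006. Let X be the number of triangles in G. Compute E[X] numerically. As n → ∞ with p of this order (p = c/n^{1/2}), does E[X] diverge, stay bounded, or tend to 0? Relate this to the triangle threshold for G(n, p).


Number of potential triangles: C(168, 3) = 776216.
Each occurs with probability p³ ≈ (0.54006)³ ≈ 1.5751800e-01.
By linearity: E[X] = C(168, 3)·p³ ≈ 776216 · 1.5751800e-01 ≈ 122267.99428.
Since α = 1/2 < 1, p = c/n^{1/2} ≫ 1/n is above the triangle threshold p ~ 1/n. Asymptotically E[X] ~ (c³/6)·n^{3(1−α)} = (7³/6)·n^{1.5} → ∞; triangles are abundant w.h.p.

E[X] ≈ 122267.99428; in regime p = Θ(1/n^{1/2}) E[X] diverges (above the triangle threshold p ~ 1/n).


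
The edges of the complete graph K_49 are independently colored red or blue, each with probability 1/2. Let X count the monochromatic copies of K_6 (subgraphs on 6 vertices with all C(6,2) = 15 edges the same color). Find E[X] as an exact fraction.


Let X = Σ_S X_S over the C(49, 6) = 13983816 subsets S of size 6, where X_S = 1 if the K_6 on S is monochromatic.
For a fixed S, the K_6 on S has C(6, 2) = 15 edges. P[all 15 edges red] = (1/2)^15, and likewise for blue, so P[monochromatic] = 2·(1/2)^15 = 2^{1 − 15} = 1/16384.
By linearity of expectation: E[X] = C(49, 6) · 2^{1 − 15} = 13983816 · 1/16384 = 1747977/2048.
Numerically: E[X] ≈ 853.5044.

E[X] = C(49,6)·2^(1−C(6,2)) = 1747977/2048 ≈ 853.5044.


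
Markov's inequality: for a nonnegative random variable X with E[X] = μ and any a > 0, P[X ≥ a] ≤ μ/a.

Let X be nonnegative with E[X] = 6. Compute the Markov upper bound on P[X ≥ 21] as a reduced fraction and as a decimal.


μ = E[X] = 6, a = 21.
Markov: P[X ≥ 21] ≤ μ/a = (6)/21 = 2/7.
Numerically: ≈ 0.28571.
(Since a = 21 > μ = 6.00000, the bound 2/7 is < 1 and informative.)

P[X ≥ 21] ≤ 2/7 ≈ 0.28571.


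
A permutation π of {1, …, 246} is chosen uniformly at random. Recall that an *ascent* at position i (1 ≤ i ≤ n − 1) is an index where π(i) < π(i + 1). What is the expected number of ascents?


Write X = Σ X_I over i = 1, …, 245, with X_I the indicator of one ascent.
There are 245 indicators.
For each fixed i, the pair (π(i), π(i+1)) is a uniformly random ordered pair of distinct values from {1, …, 246}; by symmetry P[π(i) < π(i+1)] = 1/2.
By linearity: E[X] = 245 · (1/2) = (246 − 1) · (1/2) = 245/2 ≈ 122.5000.

E[X] = 245/2 = 122.5000.


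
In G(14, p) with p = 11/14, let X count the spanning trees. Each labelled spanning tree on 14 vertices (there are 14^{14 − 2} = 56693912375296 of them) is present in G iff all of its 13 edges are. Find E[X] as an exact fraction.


K_14 has 14^{14 − 2} = 56693912375296 labelled spanning trees.
For each such spanning tree H, let X_H = 1 if all 13 edges of H are present in G. Then P[X_H = 1] = p^{13} = (11/14)^{13} = 34522712143931/793714773254144.
Summing the indicators: E[X] = Σ_H E[X_H] = 56693912375296 · p^{13} = 56693912375296 · 34522712143931/793714773254144 = 34522712143931/14.
Numerically: E[X] ≈ 2.46591e+12.

E[X] = 56693912375296 · (11/14)^{13} = 34522712143931/14 ≈ 2.46591e+12.


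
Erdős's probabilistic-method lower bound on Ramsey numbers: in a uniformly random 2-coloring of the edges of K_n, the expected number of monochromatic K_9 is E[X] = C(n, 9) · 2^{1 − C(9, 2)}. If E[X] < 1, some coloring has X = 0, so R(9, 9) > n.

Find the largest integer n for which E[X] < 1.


We need C(n, 9) · 2^{1 − 36} < 1, i.e. C(n, 9) < 2^{36 − 1} = 34359738368.
Check values of n near the boundary:
  n = 59: C(59, 9) = 12565671261; 12565671261 < 34359738368? YES
  n = 60: C(60, 9) = 14783142660; 14783142660 < 34359738368? YES
  n = 61: C(61, 9) = 17341763505; 17341763505 < 34359738368? YES
  n = 62: C(62, 9) = 20286591270; 20286591270 < 34359738368? YES
  n = 63: C(63, 9) = 23667689815; 23667689815 < 34359738368? YES
  n = 64: C(64, 9) = 27540584512; 27540584512 < 34359738368? YES
  n = 65: C(65, 9) = 31966749880; 31966749880 < 34359738368? YES
  n = 66: C(66, 9) = 37014131440; 37014131440 < 34359738368? NO
The largest n with C(n, 9) < 34359738368 is n = 65 (where E[X] = 3995843735/4294967296 ≈ 0.930). Hence R(9, 9) > 65, i.e. R(9, 9) ≥ 66.

Largest n = 65; hence R(9, 9) > 65.


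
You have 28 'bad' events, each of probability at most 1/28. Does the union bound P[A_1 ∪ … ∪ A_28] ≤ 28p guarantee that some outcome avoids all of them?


Union bound: P[∪_{i=1}^{28} A_i] ≤ Σ_i P[A_i] ≤ 28·p = 28·(1/28) = 1.
Numerically: 1 ≈ 1.000.
Is 1 < 1? NO.
Since the bound 1 is ≥ 1, the union bound is uninformative here; it does NOT by itself certify existence.

28·p = 1 ≈ 1.000; existence NOT certified by the union bound.


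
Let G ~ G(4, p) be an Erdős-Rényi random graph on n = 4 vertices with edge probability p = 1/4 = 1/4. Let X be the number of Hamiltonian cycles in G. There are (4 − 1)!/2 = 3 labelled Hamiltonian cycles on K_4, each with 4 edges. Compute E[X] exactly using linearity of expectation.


K_4 has (4 − 1)!/2 = 3 labelled Hamiltonian cycles.
For each such Hamiltonian cycle H, let X_H = 1 if all 4 edges of H are present in G. Then P[X_H = 1] = p^{4} = (1/4)^{4} = 1/256.
Summing the indicators: E[X] = Σ_H E[X_H] = 3 · p^{4} = 3 · 1/256 = 3/256.
Numerically: E[X] ≈ 0.01172.

E[X] = 3 · (1/4)^{4} = 3/256 ≈ 0.01172.


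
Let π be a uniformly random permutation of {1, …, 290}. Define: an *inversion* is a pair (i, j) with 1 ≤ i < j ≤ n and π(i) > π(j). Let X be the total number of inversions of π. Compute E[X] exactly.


Write X = Σ X_I over the C(290, 2) = 41905 pairs i < j, with X_I the indicator of one inversion.
There are 41905 indicators.
For each fixed pair i < j, the values π(i) and π(j) are two distinct elements of {1, …, 290} in uniformly random order; by symmetry P[π(i) > π(j)] = 1/2.
By linearity: E[X] = 41905 · (1/2) = C(290, 2) · (1/2) = 41905/2 = 41905/2 ≈ 20952.500.

E[X] = 41905/2 = 20952.500.


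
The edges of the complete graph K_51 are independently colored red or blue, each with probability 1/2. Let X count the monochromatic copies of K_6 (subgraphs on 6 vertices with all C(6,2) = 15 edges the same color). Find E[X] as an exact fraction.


Let X = Σ_S X_S over the C(51, 6) = 18009460 subsets S of size 6, where X_S = 1 if the K_6 on S is monochromatic.
For a fixed S, the K_6 on S has C(6, 2) = 15 edges. P[all 15 edges red] = (1/2)^15, and likewise for blue, so P[monochromatic] = 2·(1/2)^15 = 2^{1 − 15} = 1/16384.
By linearity: E[X] = C(51, 6) · 2^{1 − 15} = 18009460 · 1/16384 = 4502365/4096.
Numerically: E[X] ≈ 1099.2102.

E[X] = C(51,6)·2^(1−C(6,2)) = 4502365/4096 ≈ 1099.2102.


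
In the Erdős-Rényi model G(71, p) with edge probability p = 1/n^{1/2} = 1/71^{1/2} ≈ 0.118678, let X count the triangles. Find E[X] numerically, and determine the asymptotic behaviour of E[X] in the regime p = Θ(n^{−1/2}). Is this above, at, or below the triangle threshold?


Number of potential triangles: C(71, 3) = 57155.
Each occurs with probability p³ ≈ (0.118678)³ ≈ 1.67152346e-03.
By linearity: E[X] = C(71, 3)·p³ ≈ 57155 · 1.67152346e-03 ≈ 95.535923.
Since α = 1/2 < 1, p = c/n^{1/2} ≫ 1/n is above the triangle threshold p ~ 1/n. Asymptotically E[X] ~ (c³/6)·n^{3(1−α)} = (1³/6)·n^{1.5} → ∞; triangles are abundant w.h.p.

E[X] ≈ 95.535923; in regime p = Θ(1/n^{1/2}) E[X] diverges (above the triangle threshold p ~ 1/n).


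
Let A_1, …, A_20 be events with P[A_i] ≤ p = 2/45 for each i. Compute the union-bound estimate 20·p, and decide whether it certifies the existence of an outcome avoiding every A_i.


Union bound: P[∪_{i=1}^{20} A_i] ≤ Σ_i P[A_i] ≤ 20·p = 20·(2/45) = 8/9.
Numerically: 8/9 ≈ 0.8888889.
Is 8/9 < 1? YES.
Since P[∪ A_i] ≤ 8/9 < 1, the complement has P[∩ A_i^c] ≥ 1 − 8/9 = 1/9 > 0, so some outcome avoids every A_i.

20·p = 8/9 ≈ 0.8888889; existence CERTIFIED by the union bound.


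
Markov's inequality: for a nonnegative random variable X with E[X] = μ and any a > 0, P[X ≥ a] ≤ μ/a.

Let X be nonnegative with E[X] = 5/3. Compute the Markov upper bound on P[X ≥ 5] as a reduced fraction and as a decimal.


μ = E[X] = 5/3, a = 5.
Markov: P[X ≥ 5] ≤ μ/a = (5/3)/5 = 1/3.
Numerically: ≈ 0.333.
(Since a = 5 > μ = 1.667, the bound 1/3 is < 1 and informative.)

P[X ≥ 5] ≤ 1/3 ≈ 0.333.


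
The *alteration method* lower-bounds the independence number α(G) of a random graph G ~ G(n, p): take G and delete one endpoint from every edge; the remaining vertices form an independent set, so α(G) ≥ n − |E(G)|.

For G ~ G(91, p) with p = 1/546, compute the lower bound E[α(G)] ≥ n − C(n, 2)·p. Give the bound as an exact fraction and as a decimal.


E[|E(G)|] = C(91, 2)·p = 4095 · (1/546) = 15/2.
E[α(G)] ≥ n − E[|E(G)|] = 91 − 15/2 = 167/2.
Numerically: ≈ 83.5000.
(This is only a lower bound; the true E[α(G)] may be larger.)

E[α(G)] ≥ 167/2 ≈ 83.5000.


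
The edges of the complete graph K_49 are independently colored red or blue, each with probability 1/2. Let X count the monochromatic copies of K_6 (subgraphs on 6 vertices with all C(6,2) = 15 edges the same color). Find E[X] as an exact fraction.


Let X = Σ_S X_S over the C(49, 6) = 13983816 subsets S of size 6, where X_S = 1 if the K_6 on S is monochromatic.
For a fixed S, the K_6 on S has C(6, 2) = 15 edges. P[all 15 edges red] = (1/2)^15, and likewise for blue, so P[monochromatic] = 2·(1/2)^15 = 2^{1 − 15} = 1/16384.
By linearity of expectation: E[X] = C(49, 6) · 2^{1 − 15} = 13983816 · 1/16384 = 1747977/2048.
Numerically: E[X] ≈ 853.504.

E[X] = C(49,6)·2^(1−C(6,2)) = 1747977/2048 ≈ 853.504.


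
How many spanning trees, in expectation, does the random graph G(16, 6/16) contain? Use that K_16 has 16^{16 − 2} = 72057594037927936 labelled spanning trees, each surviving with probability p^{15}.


K_16 has 16^{16 − 2} = 72057594037927936 labelled spanning trees.
For each such spanning tree H, let X_H = 1 if all 15 edges of H are present in G. Then P[X_H = 1] = p^{15} = (3/8)^{15} = 14348907/35184372088832.
By linearity: E[X] = Σ_H E[X_H] = 72057594037927936 · p^{15} = 72057594037927936 · 14348907/35184372088832 = 29386561536.
Numerically: E[X] ≈ 2.939e+10.

E[X] = 72057594037927936 · (3/8)^{15} = 29386561536 ≈ 2.939e+10.


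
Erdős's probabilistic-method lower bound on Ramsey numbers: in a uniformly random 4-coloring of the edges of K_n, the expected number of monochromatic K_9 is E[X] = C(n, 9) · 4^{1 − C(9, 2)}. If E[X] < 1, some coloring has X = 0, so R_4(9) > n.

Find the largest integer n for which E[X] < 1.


We need C(n, 9) · 4^{1 − 36} < 1, i.e. C(n, 9) < 4^{36 − 1} = 1180591620717411303424.
Check values of n near the boundary:
  n = 908: C(908, 9) = 1111058428637338083100; 1111058428637338083100 < 1180591620717411303424? YES
  n = 909: C(909, 9) = 1122169012923711463931; 1122169012923711463931 < 1180591620717411303424? YES
  n = 910: C(910, 9) = 1133378248346922788210; 1133378248346922788210 < 1180591620717411303424? YES
  n = 911: C(911, 9) = 1144686900492291197405; 1144686900492291197405 < 1180591620717411303424? YES
  n = 912: C(912, 9) = 1156095740032081475120; 1156095740032081475120 < 1180591620717411303424? YES
  n = 913: C(913, 9) = 1167605542753639808390; 1167605542753639808390 < 1180591620717411303424? YES
  n = 914: C(914, 9) = 1179217089587653905932; 1179217089587653905932 < 1180591620717411303424? YES
  n = 915: C(915, 9) = 1190931166636537885130; 1190931166636537885130 < 1180591620717411303424? NO
  n = 916: C(916, 9) = 1202748565202942340440; 1202748565202942340440 < 1180591620717411303424? NO
  n = 917: C(917, 9) = 1214670081818390006810; 1214670081818390006810 < 1180591620717411303424? NO
The largest n with C(n, 9) < 1180591620717411303424 is n = 914 (where E[X] = 294804272396913476483/295147905179352825856 ≈ 0.998836). Hence R_4(9) > 914, i.e. R_4(9) ≥ 915.

Largest n = 914; hence R_4(9) > 914.


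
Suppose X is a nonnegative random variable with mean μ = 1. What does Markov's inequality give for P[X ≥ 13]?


μ = E[X] = 1, a = 13.
Markov: P[X ≥ 13] ≤ μ/a = (1)/13 = 1/13.
Numerically: ≈ 0.0769.
(Since a = 13 > μ = 1.0000, the bound 1/13 is < 1 and informative.)

P[X ≥ 13] ≤ 1/13 ≈ 0.0769.


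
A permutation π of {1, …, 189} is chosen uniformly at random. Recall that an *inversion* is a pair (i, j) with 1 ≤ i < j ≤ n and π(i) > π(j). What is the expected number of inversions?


Write X = Σ X_I over the C(189, 2) = 17766 pairs i < j, with X_I the indicator of one inversion.
There are 17766 indicators.
For each fixed pair i < j, the values π(i) and π(j) are two distinct elements of {1, …, 189} in uniformly random order; by symmetry P[π(i) > π(j)] = 1/2.
By linearity: E[X] = 17766 · (1/2) = C(189, 2) · (1/2) = 17766/2 = 8883 ≈ 8883.00000.

E[X] = 8883 = 8883.00000.


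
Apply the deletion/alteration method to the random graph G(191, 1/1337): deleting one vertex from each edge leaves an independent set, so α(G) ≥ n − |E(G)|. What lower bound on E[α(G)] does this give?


E[|E(G)|] = C(191, 2)·p = 18145 · (1/1337) = 95/7.
E[α(G)] ≥ n − E[|E(G)|] = 191 − 95/7 = 1242/7.
Numerically: ≈ 177.428571.
(This is only a lower bound; the true E[α(G)] may be larger.)

E[α(G)] ≥ 1242/7 ≈ 177.428571.


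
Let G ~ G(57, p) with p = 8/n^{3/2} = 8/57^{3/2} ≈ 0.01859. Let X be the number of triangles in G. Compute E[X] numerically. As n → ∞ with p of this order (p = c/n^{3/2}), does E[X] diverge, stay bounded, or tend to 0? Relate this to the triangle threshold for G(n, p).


Number of potential triangles: C(57, 3) = 29260.
Each occurs with probability p³ ≈ (0.01859)³ ≈ 6.4244079e-06.
By linearity: E[X] = C(57, 3)·p³ ≈ 29260 · 6.4244079e-06 ≈ 0.18798.
Since α = 3/2 > 1, p = c/n^{3/2} = o(1/n) is below the triangle threshold p ~ 1/n. Asymptotically E[X] ~ (c³/6)·n^{3(1−α)} = (8³/6)·n^{-1.5} → 0, so by Markov's inequality G has no triangles w.h.p.

E[X] ≈ 0.18798; in regime p = Θ(1/n^{3/2}) E[X] tends to 0 (below the triangle threshold p ~ 1/n).


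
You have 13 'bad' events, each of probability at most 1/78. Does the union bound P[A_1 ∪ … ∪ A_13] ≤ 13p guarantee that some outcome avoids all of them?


Union bound: P[∪_{i=1}^{13} A_i] ≤ Σ_i P[A_i] ≤ 13·p = 13·(1/78) = 1/6.
Numerically: 1/6 ≈ 0.16667.
Is 1/6 < 1? YES.
Since P[∪ A_i] ≤ 1/6 < 1, the complement has P[∩ A_i^c] ≥ 1 − 1/6 = 5/6 > 0, so some outcome avoids every A_i.

13·p = 1/6 ≈ 0.16667; existence CERTIFIED by the union bound.


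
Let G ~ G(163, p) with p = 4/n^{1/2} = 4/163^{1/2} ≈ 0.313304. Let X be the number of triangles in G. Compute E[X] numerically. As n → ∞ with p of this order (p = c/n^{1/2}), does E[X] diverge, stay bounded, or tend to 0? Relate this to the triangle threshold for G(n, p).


Number of potential triangles: C(163, 3) = 708561.
Each occurs with probability p³ ≈ (0.313304)³ ≈ 3.07537845e-02.
By linearity: E[X] = C(163, 3)·p³ ≈ 708561 · 3.07537845e-02 ≈ 21790.932327.
Since α = 1/2 < 1, p = c/n^{1/2} ≫ 1/n is above the triangle threshold p ~ 1/n. Asymptotically E[X] ~ (c³/6)·n^{3(1−α)} = (4³/6)·n^{1.5} → ∞; triangles are abundant w.h.p.

E[X] ≈ 21790.932327; in regime p = Θ(1/n^{1/2}) E[X] diverges (above the triangle threshold p ~ 1/n).


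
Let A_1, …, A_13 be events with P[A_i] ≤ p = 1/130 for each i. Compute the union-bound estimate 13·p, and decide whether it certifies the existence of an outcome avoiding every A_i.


Union bound: P[∪_{i=1}^{13} A_i] ≤ Σ_i P[A_i] ≤ 13·p = 13·(1/130) = 1/10.
Numerically: 1/10 ≈ 0.1000000.
Is 1/10 < 1? YES.
Since P[∪ A_i] ≤ 1/10 < 1, the complement has P[∩ A_i^c] ≥ 1 − 1/10 = 9/10 > 0, so some outcome avoids every A_i.

13·p = 1/10 ≈ 0.1000000; existence CERTIFIED by the union bound.


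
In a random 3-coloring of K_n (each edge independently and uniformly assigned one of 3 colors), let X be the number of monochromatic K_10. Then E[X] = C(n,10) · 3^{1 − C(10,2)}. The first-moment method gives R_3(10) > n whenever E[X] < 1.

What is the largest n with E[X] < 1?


We need C(n, 10) · 3^{1 − 45} < 1, i.e. C(n, 10) < 3^{45 − 1} = 984770902183611232881.
Check values of n near the boundary:
  n = 572: C(572, 10) = 954640815642161682606; 954640815642161682606 < 984770902183611232881? YES
  n = 573: C(573, 10) = 971597135635805762226; 971597135635805762226 < 984770902183611232881? YES
  n = 574: C(574, 10) = 988824035203816502691; 988824035203816502691 < 984770902183611232881? NO
  n = 575: C(575, 10) = 1006325345561406175305; 1006325345561406175305 < 984770902183611232881? NO
  n = 576: C(576, 10) = 1024104945306307344480; 1024104945306307344480 < 984770902183611232881? NO
The largest n with C(n, 10) < 984770902183611232881 is n = 573 (where E[X] = 35985079097622435638/36472996377170786403 ≈ 0.9866). Hence R_3(10) > 573, i.e. R_3(10) ≥ 574.

Largest n = 573; hence R_3(10) > 573.


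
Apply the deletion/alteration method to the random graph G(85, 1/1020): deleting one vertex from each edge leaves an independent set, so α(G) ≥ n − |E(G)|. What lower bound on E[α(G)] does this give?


E[|E(G)|] = C(85, 2)·p = 3570 · (1/1020) = 7/2.
E[α(G)] ≥ n − E[|E(G)|] = 85 − 7/2 = 163/2.
Numerically: ≈ 81.50000.
(This is only a lower bound; the true E[α(G)] may be larger.)

E[α(G)] ≥ 163/2 ≈ 81.50000.


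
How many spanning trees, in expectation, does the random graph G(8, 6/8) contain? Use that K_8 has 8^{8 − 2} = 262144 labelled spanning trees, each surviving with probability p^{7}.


K_8 has 8^{8 − 2} = 262144 labelled spanning trees.
For each such spanning tree H, let X_H = 1 if all 7 edges of H are present in G. Then P[X_H = 1] = p^{7} = (3/4)^{7} = 2187/16384.
Summing the indicators: E[X] = Σ_H E[X_H] = 262144 · p^{7} = 262144 · 2187/16384 = 34992.
Numerically: E[X] ≈ 3.5e+04.

E[X] = 262144 · (3/4)^{7} = 34992 ≈ 3.5e+04.


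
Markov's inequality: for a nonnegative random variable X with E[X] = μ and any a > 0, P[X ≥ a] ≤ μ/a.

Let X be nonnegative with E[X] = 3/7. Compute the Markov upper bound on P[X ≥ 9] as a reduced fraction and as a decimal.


μ = E[X] = 3/7, a = 9.
Markov: P[X ≥ 9] ≤ μ/a = (3/7)/9 = 1/21.
Numerically: ≈ 0.048.
(Since a = 9 > μ = 0.429, the bound 1/21 is < 1 and informative.)

P[X ≥ 9] ≤ 1/21 ≈ 0.048.


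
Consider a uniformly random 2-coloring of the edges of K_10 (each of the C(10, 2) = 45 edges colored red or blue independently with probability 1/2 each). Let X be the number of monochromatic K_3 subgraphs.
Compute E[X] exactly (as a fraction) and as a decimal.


Let X = Σ_S X_S over the C(10, 3) = 120 subsets S of size 3, where X_S = 1 if the K_3 on S is monochromatic.
For a fixed S, the K_3 on S has C(3, 2) = 3 edges. P[all 3 edges red] = (1/2)^3, and likewise for blue, so P[monochromatic] = 2·(1/2)^3 = 2^{1 − 3} = 1/4.
By linearity of expectation: E[X] = C(10, 3) · 2^{1 − 3} = 120 · 1/4 = 30.
Numerically: E[X] ≈ 30.00000.

E[X] = C(10,3)·2^(1−C(3,2)) = 30 ≈ 30.00000.
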